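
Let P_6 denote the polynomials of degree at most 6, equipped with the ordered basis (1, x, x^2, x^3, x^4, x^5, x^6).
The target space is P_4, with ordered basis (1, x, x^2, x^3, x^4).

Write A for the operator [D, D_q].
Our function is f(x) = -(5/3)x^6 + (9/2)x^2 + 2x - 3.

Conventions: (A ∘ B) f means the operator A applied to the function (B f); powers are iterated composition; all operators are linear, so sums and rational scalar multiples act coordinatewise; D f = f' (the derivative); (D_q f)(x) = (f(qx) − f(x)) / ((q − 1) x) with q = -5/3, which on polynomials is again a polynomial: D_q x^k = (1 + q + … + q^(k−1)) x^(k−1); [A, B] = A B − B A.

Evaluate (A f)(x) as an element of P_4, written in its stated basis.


the result is g(x) = (84440/729)x^4 - 12

D_q f = (9310/729)x^5 - 3x + 2
D D_q f = (46550/729)x^4 - 3
D f = -10x^5 + 9x + 2
D_q D f = -(4210/81)x^4 + 9
[D, D_q] f = (84440/729)x^4 - 12


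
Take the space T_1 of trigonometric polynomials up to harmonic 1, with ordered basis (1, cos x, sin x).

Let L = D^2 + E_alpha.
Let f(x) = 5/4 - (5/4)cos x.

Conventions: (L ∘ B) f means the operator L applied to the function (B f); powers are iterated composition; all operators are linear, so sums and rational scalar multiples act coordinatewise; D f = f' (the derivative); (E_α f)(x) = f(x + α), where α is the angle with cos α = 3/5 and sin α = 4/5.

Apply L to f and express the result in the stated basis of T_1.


D f = (5/4)sin x
D D f = (5/4)cos x
E_alpha f = 5/4 - (3/4)cos x + sin x
(D^2 + E_alpha) f = 5/4 + (1/2)cos x + sin x

g(x) = 5/4 + (1/2)cos x + sin x


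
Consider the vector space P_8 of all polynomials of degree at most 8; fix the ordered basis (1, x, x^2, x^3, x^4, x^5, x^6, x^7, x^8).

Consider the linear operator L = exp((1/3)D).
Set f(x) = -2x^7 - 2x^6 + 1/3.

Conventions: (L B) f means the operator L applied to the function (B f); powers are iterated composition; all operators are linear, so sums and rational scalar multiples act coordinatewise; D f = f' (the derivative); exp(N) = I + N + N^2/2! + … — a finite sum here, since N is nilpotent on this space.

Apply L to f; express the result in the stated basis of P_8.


g(x) = -2x^7 - (20/3)x^6 - (26/3)x^5 - (160/27)x^4 - (190/81)x^3 - (44/81)x^2 - (50/729)x + 721/2187

order-1 term: -(14/3)x^6 - 4x^5
order-2 term: -(14/3)x^5 - (10/3)x^4
order-3 term: -(70/27)x^4 - (40/27)x^3
order-4 term: -(70/81)x^3 - (10/27)x^2
order-5 term: -(14/81)x^2 - (4/81)x
order-6 term: -(14/729)x - 2/729
order-7 term: -2/2187
the series for exp((1/3)D) f terminates at order 7
exp((1/3)D) f = -2x^7 - (20/3)x^6 - (26/3)x^5 - (160/27)x^4 - (190/81)x^3 - (44/81)x^2 - (50/729)x + 721/2187


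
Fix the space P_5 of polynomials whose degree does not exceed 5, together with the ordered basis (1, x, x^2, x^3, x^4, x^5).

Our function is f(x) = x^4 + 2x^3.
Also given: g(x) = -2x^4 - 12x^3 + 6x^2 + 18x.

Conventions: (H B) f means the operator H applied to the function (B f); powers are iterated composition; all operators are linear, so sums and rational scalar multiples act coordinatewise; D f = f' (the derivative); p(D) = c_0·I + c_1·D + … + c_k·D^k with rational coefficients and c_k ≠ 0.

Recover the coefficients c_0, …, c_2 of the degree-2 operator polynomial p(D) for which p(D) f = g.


p(D) = -2·I − 2·D + (3/2)·D^2, i.e. c_0 = -2, c_1 = -2, c_2 = 3/2

D^0 f = x^4 + 2x^3
D^1 f = 4x^3 + 6x^2
D^2 f = 12x^2 + 12x
matching coefficients of g against c_0 f + c_1 Df + … from the top degree down determines the c_i
solution: c_0 = -2, c_1 = -2, c_2 = 3/2


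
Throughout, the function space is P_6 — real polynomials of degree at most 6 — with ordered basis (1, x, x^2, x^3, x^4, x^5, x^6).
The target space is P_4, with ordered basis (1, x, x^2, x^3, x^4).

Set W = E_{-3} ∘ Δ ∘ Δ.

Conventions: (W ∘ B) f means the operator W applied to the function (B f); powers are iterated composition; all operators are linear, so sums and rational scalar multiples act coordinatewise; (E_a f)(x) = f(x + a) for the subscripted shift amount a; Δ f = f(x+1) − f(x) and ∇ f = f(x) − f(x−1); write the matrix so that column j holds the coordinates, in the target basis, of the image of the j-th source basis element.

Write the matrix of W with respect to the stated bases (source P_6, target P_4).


the matrix is [[0, 0, 2, -12, 50, -180, 602]; [0, 0, 0, 6, -48, 250, -1080]; [0, 0, 0, 0, 12, -120, 750]; [0, 0, 0, 0, 0, 20, -240]; [0, 0, 0, 0, 0, 0, 30]] (rows listed top to bottom)

image of 1: 0
image of x: 0
image of x^2: 2
image of x^3: 6x - 12
image of x^4: 12x^2 - 48x + 50
image of x^5: 20x^3 - 120x^2 + 250x - 180
image of x^6: 30x^4 - 240x^3 + 750x^2 - 1080x + 602
each image's coordinates form column j of the matrix


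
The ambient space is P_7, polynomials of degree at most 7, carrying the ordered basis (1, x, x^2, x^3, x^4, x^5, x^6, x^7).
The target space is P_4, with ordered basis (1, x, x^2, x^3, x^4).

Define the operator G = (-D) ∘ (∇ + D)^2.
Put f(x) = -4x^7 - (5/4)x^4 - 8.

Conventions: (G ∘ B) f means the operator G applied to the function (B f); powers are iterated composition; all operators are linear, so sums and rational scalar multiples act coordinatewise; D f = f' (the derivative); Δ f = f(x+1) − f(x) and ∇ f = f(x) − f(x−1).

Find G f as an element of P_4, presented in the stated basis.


the image equals g(x) = 3360x^4 - 6720x^3 + 9240x^2 - 6600x + 2012

∇ f = -28x^6 + 84x^5 - 140x^4 + 135x^3 - (153/2)x^2 + 23x - 11/4
D f = -28x^6 - 5x^3
(∇ + D) f = -56x^6 + 84x^5 - 140x^4 + 130x^3 - (153/2)x^2 + 23x - 11/4
∇ (∇ + D) f = -336x^5 + 1260x^4 - 2520x^3 + 2910x^2 - 1859x + 1019/2
D (∇ + D) f = -336x^5 + 420x^4 - 560x^3 + 390x^2 - 153x + 23
(∇ + D) (∇ + D) f = -672x^5 + 1680x^4 - 3080x^3 + 3300x^2 - 2012x + 1065/2
D (∇ + D)^2 f = -3360x^4 + 6720x^3 - 9240x^2 + 6600x - 2012
(-D) (∇ + D)^2 f = 3360x^4 - 6720x^3 + 9240x^2 - 6600x + 2012


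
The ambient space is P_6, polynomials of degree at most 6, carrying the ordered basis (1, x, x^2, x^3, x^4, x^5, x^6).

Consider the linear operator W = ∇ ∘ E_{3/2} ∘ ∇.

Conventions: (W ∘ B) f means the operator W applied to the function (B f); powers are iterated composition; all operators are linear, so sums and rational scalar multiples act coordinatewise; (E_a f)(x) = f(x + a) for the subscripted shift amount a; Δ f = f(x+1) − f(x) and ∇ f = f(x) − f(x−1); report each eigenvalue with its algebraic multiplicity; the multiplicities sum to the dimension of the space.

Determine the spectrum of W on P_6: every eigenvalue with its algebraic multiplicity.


image of 1: 0
image of x: 0
image of x^2: 2
image of x^3: 6x + 3
image of x^4: 12x^2 + 12x + 5
image of x^5: 20x^3 + 30x^2 + 25x + 15/2
image of x^6: 30x^4 + 60x^3 + 75x^2 + 45x + 91/8
the matrix is upper triangular; its diagonal is (0, 0, 0, 0, 0, 0, 0)
for a triangular matrix the eigenvalues are the diagonal entries, with algebraic multiplicity their repetition count

λ = 0 (multiplicity 7)


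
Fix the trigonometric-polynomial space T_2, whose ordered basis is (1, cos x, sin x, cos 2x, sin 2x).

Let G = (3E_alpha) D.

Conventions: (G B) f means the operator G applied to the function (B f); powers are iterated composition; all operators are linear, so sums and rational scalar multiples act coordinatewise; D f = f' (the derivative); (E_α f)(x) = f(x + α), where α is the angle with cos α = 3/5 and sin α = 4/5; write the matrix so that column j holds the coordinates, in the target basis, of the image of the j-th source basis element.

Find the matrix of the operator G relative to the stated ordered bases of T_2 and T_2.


the matrix is [[0, 0, 0, 0, 0]; [0, -12/5, 9/5, 0, 0]; [0, -9/5, -12/5, 0, 0]; [0, 0, 0, -144/25, -42/25]; [0, 0, 0, 42/25, -144/25]] (rows listed top to bottom)

image of 1: 0
image of cos x: -(12/5)cos x - (9/5)sin x
image of sin x: (9/5)cos x - (12/5)sin x
image of cos 2x: -(144/25)cos 2x + (42/25)sin 2x
image of sin 2x: -(42/25)cos 2x - (144/25)sin 2x
each image's coordinates form column j of the matrix


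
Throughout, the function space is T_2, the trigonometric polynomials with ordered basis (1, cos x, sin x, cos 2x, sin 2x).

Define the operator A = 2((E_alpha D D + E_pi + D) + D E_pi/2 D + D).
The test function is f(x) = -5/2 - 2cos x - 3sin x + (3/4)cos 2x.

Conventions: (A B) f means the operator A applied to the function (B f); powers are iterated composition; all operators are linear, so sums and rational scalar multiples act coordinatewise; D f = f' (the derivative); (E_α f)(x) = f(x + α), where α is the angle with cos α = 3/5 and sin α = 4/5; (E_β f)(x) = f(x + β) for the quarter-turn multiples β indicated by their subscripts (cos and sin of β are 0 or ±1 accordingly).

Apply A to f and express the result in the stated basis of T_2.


g(x) = -5 + (26/5)cos x + (52/5)sin x + (459/50)cos 2x - (6/25)sin 2x

D f = -3cos x + 2sin x - (3/2)sin 2x
D D f = 2cos x + 3sin x - 3cos 2x
E_alpha D D f = (18/5)cos x + (1/5)sin x + (21/25)cos 2x + (72/25)sin 2x
E_pi f = -5/2 + 2cos x + 3sin x + (3/4)cos 2x
D f = -3cos x + 2sin x - (3/2)sin 2x
(E_alpha D D + E_pi + D) f = -5/2 + (13/5)cos x + (26/5)sin x + (159/100)cos 2x + (69/50)sin 2x
D f = -3cos x + 2sin x - (3/2)sin 2x
E_pi/2 D f = 2cos x + 3sin x + (3/2)sin 2x
D (E_pi/2 D) f = 3cos x - 2sin x + 3cos 2x
D f = -3cos x + 2sin x - (3/2)sin 2x
((E_alpha D D + E_pi + D) + D E_pi/2 D + D) f = -5/2 + (13/5)cos x + (26/5)sin x + (459/100)cos 2x - (3/25)sin 2x
(2((E_alpha D D + E_pi + D) + D E_pi/2 D + D)) f = -5 + (26/5)cos x + (52/5)sin x + (459/50)cos 2x - (6/25)sin 2x


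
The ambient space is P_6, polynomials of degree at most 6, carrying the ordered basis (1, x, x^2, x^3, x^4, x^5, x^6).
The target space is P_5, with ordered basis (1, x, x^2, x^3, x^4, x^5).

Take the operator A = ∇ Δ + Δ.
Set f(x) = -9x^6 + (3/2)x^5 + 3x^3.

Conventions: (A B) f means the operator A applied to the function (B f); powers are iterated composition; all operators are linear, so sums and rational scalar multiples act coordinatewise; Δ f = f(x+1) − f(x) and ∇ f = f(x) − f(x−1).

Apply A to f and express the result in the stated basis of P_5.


g(x) = -54x^5 - (795/2)x^4 - 135x^3 - 381x^2 - (9/2)x - 45/2

Δ f = -54x^5 - (255/2)x^4 - 165x^3 - 111x^2 - (75/2)x - 9/2
∇ Δ f = -270x^4 + 30x^3 - 270x^2 + 33x - 18
Δ f = -54x^5 - (255/2)x^4 - 165x^3 - 111x^2 - (75/2)x - 9/2
(∇ Δ + Δ) f = -54x^5 - (795/2)x^4 - 135x^3 - 381x^2 - (9/2)x - 45/2


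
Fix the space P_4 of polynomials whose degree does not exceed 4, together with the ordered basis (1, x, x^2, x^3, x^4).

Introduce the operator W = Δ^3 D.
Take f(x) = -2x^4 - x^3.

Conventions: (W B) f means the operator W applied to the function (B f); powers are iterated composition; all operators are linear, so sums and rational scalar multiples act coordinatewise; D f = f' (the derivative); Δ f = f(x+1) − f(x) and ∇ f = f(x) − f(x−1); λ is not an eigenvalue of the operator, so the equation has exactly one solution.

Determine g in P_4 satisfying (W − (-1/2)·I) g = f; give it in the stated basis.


write g with unknown coordinates in the stated basis and equate coefficients in (W − (-1/2)·I) g = f
solving from the highest basis element down gives g = -4x^4 - 2x^3 + 192
check: W g = -96
so W g − (-1/2)·g = -2x^4 - x^3 = f ✓

g(x) = -4x^4 - 2x^3 + 192


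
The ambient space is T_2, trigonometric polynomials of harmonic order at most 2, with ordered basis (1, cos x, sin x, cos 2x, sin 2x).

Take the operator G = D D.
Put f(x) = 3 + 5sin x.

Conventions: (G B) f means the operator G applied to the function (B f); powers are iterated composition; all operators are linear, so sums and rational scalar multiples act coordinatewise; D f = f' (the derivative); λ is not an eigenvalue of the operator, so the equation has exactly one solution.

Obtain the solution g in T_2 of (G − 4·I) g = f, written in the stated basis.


the result is g(x) = -3/4 - sin x

write g with unknown coordinates in the stated basis and equate coefficients in (G − 4·I) g = f
solving from the highest basis element down gives g = -3/4 - sin x
check: G g = sin x
so G g − 4·g = 3 + 5sin x = f ✓


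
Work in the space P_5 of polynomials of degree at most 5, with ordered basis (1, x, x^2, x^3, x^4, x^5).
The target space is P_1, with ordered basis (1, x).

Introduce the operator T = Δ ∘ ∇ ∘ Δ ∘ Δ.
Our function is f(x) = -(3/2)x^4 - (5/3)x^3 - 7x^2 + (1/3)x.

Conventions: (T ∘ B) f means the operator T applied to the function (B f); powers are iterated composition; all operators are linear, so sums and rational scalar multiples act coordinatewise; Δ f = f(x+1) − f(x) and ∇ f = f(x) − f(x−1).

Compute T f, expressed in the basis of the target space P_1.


Δ f = -6x^3 - 14x^2 - 25x - 59/6
Δ Δ f = -18x^2 - 46x - 45
∇ (Δ ∘ Δ) f = -36x - 28
Δ ∇ (Δ ∘ Δ) f = -36

g(x) = -36


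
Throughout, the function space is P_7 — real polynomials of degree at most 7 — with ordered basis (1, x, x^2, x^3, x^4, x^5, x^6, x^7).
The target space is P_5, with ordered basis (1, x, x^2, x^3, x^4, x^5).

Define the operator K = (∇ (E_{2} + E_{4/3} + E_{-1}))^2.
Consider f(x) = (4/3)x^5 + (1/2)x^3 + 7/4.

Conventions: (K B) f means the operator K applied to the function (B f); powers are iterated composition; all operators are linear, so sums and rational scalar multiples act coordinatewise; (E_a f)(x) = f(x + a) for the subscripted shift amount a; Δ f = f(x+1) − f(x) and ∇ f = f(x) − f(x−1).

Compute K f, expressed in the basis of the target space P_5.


the image equals g(x) = 240x^3 + 400x^2 + (24763/9)x + 23405/27

E_{2} f = (4/3)x^5 + (40/3)x^4 + (323/6)x^3 + (329/3)x^2 + (338/3)x + 581/12
E_{4/3} f = (4/3)x^5 + (80/9)x^4 + (1307/54)x^3 + (2722/81)x^2 + (5768/243)x + 24943/2916
E_{-1} f = (4/3)x^5 - (20/3)x^4 + (83/6)x^3 - (89/6)x^2 + (49/6)x - 1/12
(E_{2} + E_{4/3} + E_{-1}) f = 4x^5 + (140/9)x^4 + (4961/54)x^3 + (20807/162)x^2 + (70261/486)x + 165883/2916
∇ (E_{2} + E_{4/3} + E_{-1}) f = 20x^4 + (200/9)x^3 + (4001/18)x^2 + (3805/162)x + 46873/486
E_{2} (∇ (E_{2} + E_{4/3} + E_{-1})) f = 20x^4 + (1640/9)x^3 + (15041/18)x^2 + (294721/162)x + 743731/486
E_{4/3} (∇ (E_{2} + E_{4/3} + E_{-1})) f = 20x^4 + (1160/9)x^3 + (1049/2)x^2 + (149749/162)x + 103487/162
E_{-1} (∇ (E_{2} + E_{4/3} + E_{-1})) f = 20x^4 - (520/9)x^3 + (4961/18)x^2 - (70373/162)x + 142405/486
(E_{2} + E_{4/3} + E_{-1}) (∇ (E_{2} + E_{4/3} + E_{-1})) f = 60x^4 + (760/3)x^3 + (29443/18)x^2 + (124699/54)x + 1196597/486
∇ (E_{2} + E_{4/3} + E_{-1}) (∇ (E_{2} + E_{4/3} + E_{-1})) f = 240x^3 + 400x^2 + (24763/9)x + 23405/27


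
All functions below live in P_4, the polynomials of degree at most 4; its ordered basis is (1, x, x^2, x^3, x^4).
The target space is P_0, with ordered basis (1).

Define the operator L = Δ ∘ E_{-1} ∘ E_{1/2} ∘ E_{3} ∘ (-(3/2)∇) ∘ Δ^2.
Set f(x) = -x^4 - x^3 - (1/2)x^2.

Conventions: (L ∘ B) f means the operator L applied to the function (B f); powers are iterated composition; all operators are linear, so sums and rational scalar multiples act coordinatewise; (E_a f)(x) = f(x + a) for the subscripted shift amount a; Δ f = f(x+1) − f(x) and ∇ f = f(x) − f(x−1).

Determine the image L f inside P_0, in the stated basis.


Δ f = -4x^3 - 9x^2 - 8x - 5/2
Δ Δ f = -12x^2 - 30x - 21
∇ Δ^2 f = -24x - 18
(-(3/2)∇) Δ^2 f = 36x + 27
E_{3} (-(3/2)∇) Δ^2 f = 36x + 135
E_{1/2} E_{3} (-(3/2)∇) Δ^2 f = 36x + 153
E_{-1} E_{1/2} E_{3} (-(3/2)∇) Δ^2 f = 36x + 117
Δ (E_{-1} ∘ E_{1/2} ∘ E_{3} ∘ (-(3/2)∇) ∘ Δ^2) f = 36

the image equals g(x) = 36


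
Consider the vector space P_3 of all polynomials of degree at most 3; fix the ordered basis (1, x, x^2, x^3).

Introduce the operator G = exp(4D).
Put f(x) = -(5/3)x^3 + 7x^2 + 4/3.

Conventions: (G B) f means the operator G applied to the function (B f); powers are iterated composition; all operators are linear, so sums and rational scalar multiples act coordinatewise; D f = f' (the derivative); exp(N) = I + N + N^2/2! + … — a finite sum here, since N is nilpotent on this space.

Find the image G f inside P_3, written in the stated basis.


order-1 term: -20x^2 + 56x
order-2 term: -80x + 112
order-3 term: -320/3
the series for exp(4D) f terminates at order 3
exp(4D) f = -(5/3)x^3 - 13x^2 - 24x + 20/3

the result is g(x) = -(5/3)x^3 - 13x^2 - 24x + 20/3


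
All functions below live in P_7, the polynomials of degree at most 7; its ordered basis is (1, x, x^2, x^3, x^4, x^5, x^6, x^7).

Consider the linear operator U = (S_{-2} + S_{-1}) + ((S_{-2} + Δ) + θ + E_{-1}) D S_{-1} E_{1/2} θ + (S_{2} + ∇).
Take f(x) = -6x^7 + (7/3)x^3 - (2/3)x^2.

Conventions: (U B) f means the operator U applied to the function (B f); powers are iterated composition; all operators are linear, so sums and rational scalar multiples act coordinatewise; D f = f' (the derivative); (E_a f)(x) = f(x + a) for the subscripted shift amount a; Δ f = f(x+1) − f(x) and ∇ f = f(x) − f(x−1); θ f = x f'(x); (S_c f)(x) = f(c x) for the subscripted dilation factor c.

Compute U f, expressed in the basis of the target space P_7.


the result is g(x) = 6x^7 + 20832x^6 + 23058x^5 + (63525/2)x^4 - (43477/3)x^3 + (189659/8)x^2 - (39589/3)x + 158429/48

S_{-2} f = 768x^7 - (56/3)x^3 - (8/3)x^2
S_{-1} f = 6x^7 - (7/3)x^3 - (2/3)x^2
(S_{-2} + S_{-1}) f = 774x^7 - 21x^3 - (10/3)x^2
θ f = -42x^7 + 7x^3 - (4/3)x^2
E_{1/2} θ f = -42x^7 - 147x^6 - (441/2)x^5 - (735/4)x^4 - (679/8)x^3 - (883/48)x^2 - (65/96)x + 41/192
S_{-1} E_{1/2} θ f = 42x^7 - 147x^6 + (441/2)x^5 - (735/4)x^4 + (679/8)x^3 - (883/48)x^2 + (65/96)x + 41/192
D S_{-1} E_{1/2} θ f = 294x^6 - 882x^5 + (2205/2)x^4 - 735x^3 + (2037/8)x^2 - (883/24)x + 65/96
S_{-2} (D S_{-1} E_{1/2}) θ f = 18816x^6 + 28224x^5 + 17640x^4 + 5880x^3 + (2037/2)x^2 + (883/12)x + 65/96
Δ (D S_{-1} E_{1/2}) θ f = 1764x^5 + 1470x^3 + (273/4)x - 8/3
(S_{-2} + Δ) (D S_{-1} E_{1/2}) θ f = 18816x^6 + 29988x^5 + 17640x^4 + 7350x^3 + (2037/2)x^2 + (851/6)x - 191/96
θ (D S_{-1} E_{1/2}) θ f = 1764x^6 - 4410x^5 + 4410x^4 - 2205x^3 + (2037/4)x^2 - (883/24)x
E_{-1} (D S_{-1} E_{1/2}) θ f = 294x^6 - 2646x^5 + (19845/2)x^4 - 19845x^3 + (178437/8)x^2 - (320041/24)x + 105779/32
((S_{-2} + Δ) + θ + E_{-1}) (D S_{-1} E_{1/2}) θ f = 20874x^6 + 22932x^5 + (63945/2)x^4 - 14700x^3 + (190659/8)x^2 - 13230x + 158573/48
S_{2} f = -768x^7 + (56/3)x^3 - (8/3)x^2
∇ f = -42x^6 + 126x^5 - 210x^4 + 210x^3 - 119x^2 + (101/3)x - 3
(S_{2} + ∇) f = -768x^7 - 42x^6 + 126x^5 - 210x^4 + (686/3)x^3 - (365/3)x^2 + (101/3)x - 3
((S_{-2} + S_{-1}) + ((S_{-2} + Δ) + θ + E_{-1}) D S_{-1} E_{1/2} θ + (S_{2} + ∇)) f = 6x^7 + 20832x^6 + 23058x^5 + (63525/2)x^4 - (43477/3)x^3 + (189659/8)x^2 - (39589/3)x + 158429/48


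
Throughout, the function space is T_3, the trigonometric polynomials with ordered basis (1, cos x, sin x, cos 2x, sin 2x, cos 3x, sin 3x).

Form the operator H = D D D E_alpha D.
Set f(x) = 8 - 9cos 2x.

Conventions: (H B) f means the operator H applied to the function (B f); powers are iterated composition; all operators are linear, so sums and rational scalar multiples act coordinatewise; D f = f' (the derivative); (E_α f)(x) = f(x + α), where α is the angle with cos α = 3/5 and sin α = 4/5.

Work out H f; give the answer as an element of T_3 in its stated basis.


the image equals g(x) = (1008/25)cos 2x + (3456/25)sin 2x

D f = 18sin 2x
E_alpha D f = (432/25)cos 2x - (126/25)sin 2x
D E_alpha D f = -(252/25)cos 2x - (864/25)sin 2x
D (D E_alpha D) f = -(1728/25)cos 2x + (504/25)sin 2x
D D (D E_alpha D) f = (1008/25)cos 2x + (3456/25)sin 2x


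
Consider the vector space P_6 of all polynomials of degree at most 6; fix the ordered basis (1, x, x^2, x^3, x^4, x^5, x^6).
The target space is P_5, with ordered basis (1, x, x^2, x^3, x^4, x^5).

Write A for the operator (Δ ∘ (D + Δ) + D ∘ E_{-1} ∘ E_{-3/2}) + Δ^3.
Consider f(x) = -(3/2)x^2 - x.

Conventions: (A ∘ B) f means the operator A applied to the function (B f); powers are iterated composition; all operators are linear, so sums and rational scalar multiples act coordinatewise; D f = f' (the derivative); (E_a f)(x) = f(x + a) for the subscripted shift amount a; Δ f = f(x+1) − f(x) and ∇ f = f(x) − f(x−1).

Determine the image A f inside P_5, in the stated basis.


the result is g(x) = -3x + 1/2

D f = -3x - 1
Δ f = -3x - 5/2
(D + Δ) f = -6x - 7/2
Δ (D + Δ) f = -6
E_{-3/2} f = -(3/2)x^2 + (7/2)x - 15/8
E_{-1} E_{-3/2} f = -(3/2)x^2 + (13/2)x - 55/8
D E_{-1} E_{-3/2} f = -3x + 13/2
(Δ ∘ (D + Δ) + D ∘ E_{-1} ∘ E_{-3/2}) f = -3x + 1/2
Δ f = -3x - 5/2
Δ Δ f = -3
Δ Δ Δ f = 0
((Δ ∘ (D + Δ) + D ∘ E_{-1} ∘ E_{-3/2}) + Δ^3) f = -3x + 1/2


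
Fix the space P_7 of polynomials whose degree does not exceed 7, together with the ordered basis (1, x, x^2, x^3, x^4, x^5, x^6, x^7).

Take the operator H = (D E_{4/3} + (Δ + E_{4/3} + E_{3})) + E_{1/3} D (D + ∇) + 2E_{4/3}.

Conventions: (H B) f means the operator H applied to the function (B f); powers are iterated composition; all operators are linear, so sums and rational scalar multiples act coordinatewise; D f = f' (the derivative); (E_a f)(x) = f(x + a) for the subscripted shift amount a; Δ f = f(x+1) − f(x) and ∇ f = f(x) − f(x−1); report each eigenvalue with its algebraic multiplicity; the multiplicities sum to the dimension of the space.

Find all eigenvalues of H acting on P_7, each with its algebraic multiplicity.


image of 1: 4
image of x: 4x + 9
image of x^2: 4x^2 + 18x + 22
image of x^3: 4x^3 + 27x^2 + 66x + 373/9
image of x^4: 4x^4 + 36x^3 + 132x^2 + (1492/9)x + 2798/27
image of x^5: 4x^5 + 45x^4 + 220x^3 + (3730/9)x^2 + (13990/27)x + 7351/27
image of x^6: 4x^6 + 54x^5 + 330x^4 + (7460/9)x^3 + (13990/9)x^2 + (14702/9)x + 187918/243
image of x^7: 4x^7 + 63x^6 + 462x^5 + (13055/9)x^4 + (97930/27)x^3 + (51457/9)x^2 + (1315426/243)x + 1639793/729
the matrix is upper triangular; its diagonal is (4, 4, 4, 4, 4, 4, 4, 4)
for a triangular matrix the eigenvalues are the diagonal entries, with algebraic multiplicity their repetition count

λ = 4 (multiplicity 8)


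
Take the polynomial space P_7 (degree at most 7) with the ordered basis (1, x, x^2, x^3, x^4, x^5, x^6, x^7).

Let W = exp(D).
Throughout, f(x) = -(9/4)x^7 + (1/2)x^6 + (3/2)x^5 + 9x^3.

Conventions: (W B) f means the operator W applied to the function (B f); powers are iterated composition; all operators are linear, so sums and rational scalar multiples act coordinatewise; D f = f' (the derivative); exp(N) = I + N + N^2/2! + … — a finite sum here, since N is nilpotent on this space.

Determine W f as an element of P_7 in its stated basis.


order-1 term: -(63/4)x^6 + 3x^5 + (15/2)x^4 + 27x^2
order-2 term: -(189/4)x^5 + (15/2)x^4 + 15x^3 + 27x
order-3 term: -(315/4)x^4 + 10x^3 + 15x^2 + 9
order-4 term: -(315/4)x^3 + (15/2)x^2 + (15/2)x
order-5 term: -(189/4)x^2 + 3x + 3/2
order-6 term: -(63/4)x + 1/2
order-7 term: -9/4
the series for exp(D) f terminates at order 7
exp(D) f = -(9/4)x^7 - (61/4)x^6 - (171/4)x^5 - (255/4)x^4 - (179/4)x^3 + (9/4)x^2 + (87/4)x + 35/4

g(x) = -(9/4)x^7 - (61/4)x^6 - (171/4)x^5 - (255/4)x^4 - (179/4)x^3 + (9/4)x^2 + (87/4)x + 35/4


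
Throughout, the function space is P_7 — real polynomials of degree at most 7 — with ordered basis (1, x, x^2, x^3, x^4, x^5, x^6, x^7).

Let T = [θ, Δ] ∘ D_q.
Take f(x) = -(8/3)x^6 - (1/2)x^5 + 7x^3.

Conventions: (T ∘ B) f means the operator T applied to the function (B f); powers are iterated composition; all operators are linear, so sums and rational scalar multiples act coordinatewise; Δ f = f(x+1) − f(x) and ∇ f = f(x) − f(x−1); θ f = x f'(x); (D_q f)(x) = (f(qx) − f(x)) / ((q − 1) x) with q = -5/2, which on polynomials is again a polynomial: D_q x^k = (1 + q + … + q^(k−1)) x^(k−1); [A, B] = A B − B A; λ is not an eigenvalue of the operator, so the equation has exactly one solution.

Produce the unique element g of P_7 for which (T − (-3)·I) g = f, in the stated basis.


write g with unknown coordinates in the stated basis and equate coefficients in (T − (-3)·I) g = f
solving from the highest basis element down gives g = -(8/9)x^6 - (1/6)x^5 + (1235/12)x^4 + (29357/72)x^3 - (49969/96)x^2 - (59875/108)x + 913859/1728
check: T g = -(1235/4)x^4 - (29189/24)x^3 + (49969/32)x^2 + (59875/36)x - 913859/576
so T g − (-3)·g = -(8/3)x^6 - (1/2)x^5 + 7x^3 = f ✓

the result is g(x) = -(8/9)x^6 - (1/6)x^5 + (1235/12)x^4 + (29357/72)x^3 - (49969/96)x^2 - (59875/108)x + 913859/1728


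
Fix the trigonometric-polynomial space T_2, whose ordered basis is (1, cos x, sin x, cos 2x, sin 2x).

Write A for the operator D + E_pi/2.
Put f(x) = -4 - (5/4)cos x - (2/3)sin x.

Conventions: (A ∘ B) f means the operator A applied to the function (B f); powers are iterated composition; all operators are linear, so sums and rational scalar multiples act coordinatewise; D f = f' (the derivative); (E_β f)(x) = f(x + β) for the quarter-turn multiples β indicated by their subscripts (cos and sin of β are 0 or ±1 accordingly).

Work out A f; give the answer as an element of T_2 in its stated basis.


D f = -(2/3)cos x + (5/4)sin x
E_pi/2 f = -4 - (2/3)cos x + (5/4)sin x
(D + E_pi/2) f = -4 - (4/3)cos x + (5/2)sin x

the result is g(x) = -4 - (4/3)cos x + (5/2)sin x


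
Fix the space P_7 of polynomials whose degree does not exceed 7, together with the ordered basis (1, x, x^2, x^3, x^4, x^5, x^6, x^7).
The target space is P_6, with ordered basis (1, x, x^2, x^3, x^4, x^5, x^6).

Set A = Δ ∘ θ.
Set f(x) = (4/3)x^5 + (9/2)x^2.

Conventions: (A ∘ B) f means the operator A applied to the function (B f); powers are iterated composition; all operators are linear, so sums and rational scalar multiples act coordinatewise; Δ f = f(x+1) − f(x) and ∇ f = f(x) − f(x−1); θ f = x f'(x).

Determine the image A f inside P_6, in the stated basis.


θ f = (20/3)x^5 + 9x^2
Δ θ f = (100/3)x^4 + (200/3)x^3 + (200/3)x^2 + (154/3)x + 47/3

g(x) = (100/3)x^4 + (200/3)x^3 + (200/3)x^2 + (154/3)x + 47/3


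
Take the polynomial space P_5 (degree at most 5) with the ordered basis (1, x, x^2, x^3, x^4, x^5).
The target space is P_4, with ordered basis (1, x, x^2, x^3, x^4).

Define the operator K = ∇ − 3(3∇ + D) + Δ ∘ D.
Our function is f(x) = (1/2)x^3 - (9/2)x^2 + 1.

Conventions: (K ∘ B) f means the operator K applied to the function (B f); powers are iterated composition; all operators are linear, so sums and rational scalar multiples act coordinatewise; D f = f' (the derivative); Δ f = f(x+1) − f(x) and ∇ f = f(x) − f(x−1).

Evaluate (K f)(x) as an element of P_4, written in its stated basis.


∇ f = (3/2)x^2 - (21/2)x + 5
∇ f = (3/2)x^2 - (21/2)x + 5
(3∇) f = (9/2)x^2 - (63/2)x + 15
D f = (3/2)x^2 - 9x
(3∇ + D) f = 6x^2 - (81/2)x + 15
(-3(3∇ + D)) f = -18x^2 + (243/2)x - 45
D f = (3/2)x^2 - 9x
Δ D f = 3x - 15/2
(∇ − 3(3∇ + D) + Δ ∘ D) f = -(33/2)x^2 + 114x - 95/2

g(x) = -(33/2)x^2 + 114x - 95/2


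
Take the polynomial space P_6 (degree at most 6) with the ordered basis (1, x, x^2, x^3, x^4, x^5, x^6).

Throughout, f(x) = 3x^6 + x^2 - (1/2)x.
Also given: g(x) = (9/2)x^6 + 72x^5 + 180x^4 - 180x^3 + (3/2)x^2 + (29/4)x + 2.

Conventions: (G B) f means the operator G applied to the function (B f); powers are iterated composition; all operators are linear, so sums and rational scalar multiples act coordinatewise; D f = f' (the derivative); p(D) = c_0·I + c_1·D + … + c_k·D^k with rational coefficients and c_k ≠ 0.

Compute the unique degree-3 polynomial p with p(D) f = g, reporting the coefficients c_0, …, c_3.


D^0 f = 3x^6 + x^2 - (1/2)x
D^1 f = 18x^5 + 2x - 1/2
D^2 f = 90x^4 + 2
D^3 f = 360x^3
matching coefficients of g against c_0 f + c_1 Df + … from the top degree down determines the c_i
solution: c_0 = 3/2, c_1 = 4, c_2 = 2, c_3 = -1/2

p(D) = (3/2)·I + 4·D + 2·D^2 − (1/2)·D^3, i.e. c_0 = 3/2, c_1 = 4, c_2 = 2, c_3 = -1/2


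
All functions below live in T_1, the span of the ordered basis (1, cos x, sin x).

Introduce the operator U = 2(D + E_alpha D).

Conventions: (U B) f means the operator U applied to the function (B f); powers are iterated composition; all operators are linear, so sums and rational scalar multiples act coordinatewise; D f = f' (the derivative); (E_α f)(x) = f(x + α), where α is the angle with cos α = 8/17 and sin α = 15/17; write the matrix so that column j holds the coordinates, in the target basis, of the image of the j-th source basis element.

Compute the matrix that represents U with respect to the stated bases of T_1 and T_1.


the matrix is [[0, 0, 0]; [0, -30/17, 50/17]; [0, -50/17, -30/17]] (rows listed top to bottom)

image of 1: 0
image of cos x: -(30/17)cos x - (50/17)sin x
image of sin x: (50/17)cos x - (30/17)sin x
each image's coordinates form column j of the matrix


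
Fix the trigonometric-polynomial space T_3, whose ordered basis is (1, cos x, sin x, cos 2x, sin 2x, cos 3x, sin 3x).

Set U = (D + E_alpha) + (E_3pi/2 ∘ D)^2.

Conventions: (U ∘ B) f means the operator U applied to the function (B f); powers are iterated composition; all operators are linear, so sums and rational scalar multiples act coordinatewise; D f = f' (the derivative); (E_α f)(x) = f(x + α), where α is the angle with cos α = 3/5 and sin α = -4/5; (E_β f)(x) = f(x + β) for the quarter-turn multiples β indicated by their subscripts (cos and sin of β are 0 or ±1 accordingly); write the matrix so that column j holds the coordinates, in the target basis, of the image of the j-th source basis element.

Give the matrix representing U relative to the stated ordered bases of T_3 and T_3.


image of 1: 1
image of cos x: (8/5)cos x - (1/5)sin x
image of sin x: (1/5)cos x + (8/5)sin x
image of cos 2x: -(107/25)cos 2x - (26/25)sin 2x
image of sin 2x: (26/25)cos 2x - (107/25)sin 2x
image of cos 3x: (1008/125)cos 3x - (331/125)sin 3x
image of sin 3x: (331/125)cos 3x + (1008/125)sin 3x
each image's coordinates form column j of the matrix

the matrix is [[1, 0, 0, 0, 0, 0, 0]; [0, 8/5, 1/5, 0, 0, 0, 0]; [0, -1/5, 8/5, 0, 0, 0, 0]; [0, 0, 0, -107/25, 26/25, 0, 0]; [0, 0, 0, -26/25, -107/25, 0, 0]; [0, 0, 0, 0, 0, 1008/125, 331/125]; [0, 0, 0, 0, 0, -331/125, 1008/125]] (rows listed top to bottom)


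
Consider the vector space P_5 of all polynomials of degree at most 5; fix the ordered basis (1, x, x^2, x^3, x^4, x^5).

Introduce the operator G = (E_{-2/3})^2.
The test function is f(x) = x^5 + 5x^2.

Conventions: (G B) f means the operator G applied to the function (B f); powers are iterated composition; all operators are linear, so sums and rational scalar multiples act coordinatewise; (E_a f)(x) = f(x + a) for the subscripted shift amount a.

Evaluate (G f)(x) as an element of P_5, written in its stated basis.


E_{-2/3} f = x^5 - (10/3)x^4 + (40/9)x^3 + (55/27)x^2 - (460/81)x + 508/243
E_{-2/3} E_{-2/3} f = x^5 - (20/3)x^4 + (160/9)x^3 - (505/27)x^2 + (200/81)x + 1136/243

the result is g(x) = x^5 - (20/3)x^4 + (160/9)x^3 - (505/27)x^2 + (200/81)x + 1136/243


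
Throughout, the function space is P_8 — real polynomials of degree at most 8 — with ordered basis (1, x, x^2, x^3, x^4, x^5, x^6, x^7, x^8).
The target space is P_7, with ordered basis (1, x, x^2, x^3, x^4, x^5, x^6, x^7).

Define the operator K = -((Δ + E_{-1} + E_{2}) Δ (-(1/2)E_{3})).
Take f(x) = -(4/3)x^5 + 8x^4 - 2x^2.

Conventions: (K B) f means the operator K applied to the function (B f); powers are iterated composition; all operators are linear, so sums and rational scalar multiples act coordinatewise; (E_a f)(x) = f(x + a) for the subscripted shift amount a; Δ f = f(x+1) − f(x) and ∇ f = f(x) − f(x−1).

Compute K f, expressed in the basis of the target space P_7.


g(x) = -(20/3)x^4 - 88x^3 - (1384/3)x^2 - 960x - 1258/3

E_{3} f = -(4/3)x^5 - 12x^4 - 24x^3 + 70x^2 + 312x + 306
(-(1/2)E_{3}) f = (2/3)x^5 + 6x^4 + 12x^3 - 35x^2 - 156x - 153
Δ (-(1/2)E_{3}) f = (10/3)x^4 + (92/3)x^3 + (236/3)x^2 - (20/3)x - 517/3
Δ Δ (-(1/2)E_{3}) f = (40/3)x^3 + 112x^2 + (788/3)x + 106
E_{-1} Δ (-(1/2)E_{3}) f = (10/3)x^4 + (52/3)x^3 + (20/3)x^2 - (256/3)x - 343/3
E_{2} Δ (-(1/2)E_{3}) f = (10/3)x^4 + (172/3)x^3 + (1028/3)x^2 + (2348/3)x + 1283/3
(Δ + E_{-1} + E_{2}) Δ (-(1/2)E_{3}) f = (20/3)x^4 + 88x^3 + (1384/3)x^2 + 960x + 1258/3
(-((Δ + E_{-1} + E_{2}) Δ (-(1/2)E_{3}))) f = -(20/3)x^4 - 88x^3 - (1384/3)x^2 - 960x - 1258/3


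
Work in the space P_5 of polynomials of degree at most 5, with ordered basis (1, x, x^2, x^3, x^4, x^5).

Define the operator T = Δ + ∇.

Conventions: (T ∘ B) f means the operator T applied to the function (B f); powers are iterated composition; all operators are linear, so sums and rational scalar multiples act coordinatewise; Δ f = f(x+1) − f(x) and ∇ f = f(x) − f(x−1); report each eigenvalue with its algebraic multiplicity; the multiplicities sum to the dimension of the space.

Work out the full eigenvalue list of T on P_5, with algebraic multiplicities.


λ = 0 (multiplicity 6)

image of 1: 0
image of x: 2
image of x^2: 4x
image of x^3: 6x^2 + 2
image of x^4: 8x^3 + 8x
image of x^5: 10x^4 + 20x^2 + 2
the matrix is upper triangular; its diagonal is (0, 0, 0, 0, 0, 0)
for a triangular matrix the eigenvalues are the diagonal entries, with algebraic multiplicity their repetition count


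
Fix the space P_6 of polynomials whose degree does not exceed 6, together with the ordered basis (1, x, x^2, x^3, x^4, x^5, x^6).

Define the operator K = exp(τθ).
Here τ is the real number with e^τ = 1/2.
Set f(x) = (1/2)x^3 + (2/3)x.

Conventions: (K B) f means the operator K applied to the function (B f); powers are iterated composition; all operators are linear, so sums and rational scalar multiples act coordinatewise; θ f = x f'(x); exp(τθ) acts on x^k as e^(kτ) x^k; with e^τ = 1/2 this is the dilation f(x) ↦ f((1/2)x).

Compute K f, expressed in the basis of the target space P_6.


the result is g(x) = (1/16)x^3 + (1/3)x

exp(τθ) x^k = e^(kτ) x^k; with e^τ = 1/2 this sends x^k to (1/2)^k x^k
x ↦ 1/2 x
x^3 ↦ 1/8 x^3
applying this coordinatewise to f: exp(τθ) f = (1/16)x^3 + (1/3)x


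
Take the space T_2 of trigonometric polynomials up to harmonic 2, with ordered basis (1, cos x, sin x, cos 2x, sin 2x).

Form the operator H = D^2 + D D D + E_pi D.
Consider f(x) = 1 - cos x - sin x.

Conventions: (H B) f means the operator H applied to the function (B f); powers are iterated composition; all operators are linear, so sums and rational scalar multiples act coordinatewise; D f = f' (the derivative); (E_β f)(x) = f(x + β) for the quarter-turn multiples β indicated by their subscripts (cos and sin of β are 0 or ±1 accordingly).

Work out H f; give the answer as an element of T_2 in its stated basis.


the result is g(x) = 3cos x - sin x

D f = -cos x + sin x
D D f = cos x + sin x
D f = -cos x + sin x
D D f = cos x + sin x
D (D D) f = cos x - sin x
D f = -cos x + sin x
E_pi D f = cos x - sin x
(D^2 + D D D + E_pi D) f = 3cos x - sin x


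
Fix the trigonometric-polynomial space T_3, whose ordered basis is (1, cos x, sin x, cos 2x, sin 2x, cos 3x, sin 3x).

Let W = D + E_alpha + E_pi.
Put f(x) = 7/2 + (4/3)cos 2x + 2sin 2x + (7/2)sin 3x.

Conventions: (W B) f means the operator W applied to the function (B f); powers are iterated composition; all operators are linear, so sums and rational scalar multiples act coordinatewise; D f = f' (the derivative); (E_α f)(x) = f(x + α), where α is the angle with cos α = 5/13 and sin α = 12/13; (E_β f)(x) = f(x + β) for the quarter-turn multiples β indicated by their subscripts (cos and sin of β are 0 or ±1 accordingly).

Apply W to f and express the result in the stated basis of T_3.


D f = 4cos 2x - (8/3)sin 2x + (21/2)cos 3x
E_alpha f = 7/2 + (244/507)cos 2x - (398/169)sin 2x - (2898/2197)cos 3x - (14245/4394)sin 3x
E_pi f = 7/2 + (4/3)cos 2x + 2sin 2x - (7/2)sin 3x
(D + E_alpha + E_pi) f = 7 + (2948/507)cos 2x - (1532/507)sin 2x + (40341/4394)cos 3x - (14812/2197)sin 3x

g(x) = 7 + (2948/507)cos 2x - (1532/507)sin 2x + (40341/4394)cos 3x - (14812/2197)sin 3x


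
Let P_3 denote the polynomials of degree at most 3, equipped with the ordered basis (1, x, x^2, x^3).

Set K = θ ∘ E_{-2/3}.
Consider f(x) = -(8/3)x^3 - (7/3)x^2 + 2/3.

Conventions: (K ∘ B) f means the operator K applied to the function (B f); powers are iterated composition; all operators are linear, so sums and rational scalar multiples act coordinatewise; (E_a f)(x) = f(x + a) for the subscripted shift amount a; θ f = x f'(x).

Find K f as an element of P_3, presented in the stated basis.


E_{-2/3} f = -(8/3)x^3 + 3x^2 - (4/9)x + 34/81
θ E_{-2/3} f = -8x^3 + 6x^2 - (4/9)x

g(x) = -8x^3 + 6x^2 - (4/9)x


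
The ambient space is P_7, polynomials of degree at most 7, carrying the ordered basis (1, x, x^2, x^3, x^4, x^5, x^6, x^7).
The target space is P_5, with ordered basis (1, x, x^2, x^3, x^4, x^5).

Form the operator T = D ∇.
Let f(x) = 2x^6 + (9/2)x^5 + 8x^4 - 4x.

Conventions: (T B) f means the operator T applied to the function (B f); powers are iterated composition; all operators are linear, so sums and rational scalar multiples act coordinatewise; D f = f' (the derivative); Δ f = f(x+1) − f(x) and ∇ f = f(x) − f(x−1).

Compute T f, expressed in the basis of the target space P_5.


∇ f = 12x^5 - (15/2)x^4 + 27x^3 - 33x^2 + (43/2)x - 19/2
D ∇ f = 60x^4 - 30x^3 + 81x^2 - 66x + 43/2

g(x) = 60x^4 - 30x^3 + 81x^2 - 66x + 43/2


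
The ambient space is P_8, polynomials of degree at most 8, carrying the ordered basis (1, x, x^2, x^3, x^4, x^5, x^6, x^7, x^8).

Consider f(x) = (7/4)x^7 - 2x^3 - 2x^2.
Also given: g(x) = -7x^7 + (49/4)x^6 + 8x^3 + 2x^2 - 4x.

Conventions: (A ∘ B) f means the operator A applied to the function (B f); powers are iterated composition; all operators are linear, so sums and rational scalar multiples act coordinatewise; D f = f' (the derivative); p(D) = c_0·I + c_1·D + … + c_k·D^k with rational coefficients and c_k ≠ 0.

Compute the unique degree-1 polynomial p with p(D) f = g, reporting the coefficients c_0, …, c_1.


D^0 f = (7/4)x^7 - 2x^3 - 2x^2
D^1 f = (49/4)x^6 - 6x^2 - 4x
matching coefficients of g against c_0 f + c_1 Df + … from the top degree down determines the c_i
solution: c_0 = -4, c_1 = 1

c_0 = -4, c_1 = 1


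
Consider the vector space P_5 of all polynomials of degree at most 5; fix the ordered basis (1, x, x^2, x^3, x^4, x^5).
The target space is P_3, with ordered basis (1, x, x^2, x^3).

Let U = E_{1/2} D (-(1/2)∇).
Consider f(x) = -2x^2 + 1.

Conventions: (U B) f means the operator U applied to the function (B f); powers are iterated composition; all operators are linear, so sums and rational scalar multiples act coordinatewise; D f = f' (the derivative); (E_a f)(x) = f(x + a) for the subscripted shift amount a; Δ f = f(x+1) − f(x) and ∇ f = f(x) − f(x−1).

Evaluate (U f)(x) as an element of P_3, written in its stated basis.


the result is g(x) = 2

∇ f = -4x + 2
(-(1/2)∇) f = 2x - 1
D (-(1/2)∇) f = 2
E_{1/2} D (-(1/2)∇) f = 2


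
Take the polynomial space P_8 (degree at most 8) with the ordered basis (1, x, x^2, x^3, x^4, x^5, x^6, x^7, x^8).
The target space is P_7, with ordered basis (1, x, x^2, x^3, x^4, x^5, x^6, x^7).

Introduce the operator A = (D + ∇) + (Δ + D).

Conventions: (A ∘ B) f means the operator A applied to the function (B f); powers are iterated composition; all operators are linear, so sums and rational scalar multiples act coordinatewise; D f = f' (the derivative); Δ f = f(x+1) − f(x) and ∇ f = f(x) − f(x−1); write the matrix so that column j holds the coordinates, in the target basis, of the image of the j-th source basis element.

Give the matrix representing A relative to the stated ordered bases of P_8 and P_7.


image of 1: 0
image of x: 4
image of x^2: 8x
image of x^3: 12x^2 + 2
image of x^4: 16x^3 + 8x
image of x^5: 20x^4 + 20x^2 + 2
image of x^6: 24x^5 + 40x^3 + 12x
image of x^7: 28x^6 + 70x^4 + 42x^2 + 2
image of x^8: 32x^7 + 112x^5 + 112x^3 + 16x
each image's coordinates form column j of the matrix

the matrix is [[0, 4, 0, 2, 0, 2, 0, 2, 0]; [0, 0, 8, 0, 8, 0, 12, 0, 16]; [0, 0, 0, 12, 0, 20, 0, 42, 0]; [0, 0, 0, 0, 16, 0, 40, 0, 112]; [0, 0, 0, 0, 0, 20, 0, 70, 0]; [0, 0, 0, 0, 0, 0, 24, 0, 112]; [0, 0, 0, 0, 0, 0, 0, 28, 0]; [0, 0, 0, 0, 0, 0, 0, 0, 32]] (rows listed top to bottom)
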